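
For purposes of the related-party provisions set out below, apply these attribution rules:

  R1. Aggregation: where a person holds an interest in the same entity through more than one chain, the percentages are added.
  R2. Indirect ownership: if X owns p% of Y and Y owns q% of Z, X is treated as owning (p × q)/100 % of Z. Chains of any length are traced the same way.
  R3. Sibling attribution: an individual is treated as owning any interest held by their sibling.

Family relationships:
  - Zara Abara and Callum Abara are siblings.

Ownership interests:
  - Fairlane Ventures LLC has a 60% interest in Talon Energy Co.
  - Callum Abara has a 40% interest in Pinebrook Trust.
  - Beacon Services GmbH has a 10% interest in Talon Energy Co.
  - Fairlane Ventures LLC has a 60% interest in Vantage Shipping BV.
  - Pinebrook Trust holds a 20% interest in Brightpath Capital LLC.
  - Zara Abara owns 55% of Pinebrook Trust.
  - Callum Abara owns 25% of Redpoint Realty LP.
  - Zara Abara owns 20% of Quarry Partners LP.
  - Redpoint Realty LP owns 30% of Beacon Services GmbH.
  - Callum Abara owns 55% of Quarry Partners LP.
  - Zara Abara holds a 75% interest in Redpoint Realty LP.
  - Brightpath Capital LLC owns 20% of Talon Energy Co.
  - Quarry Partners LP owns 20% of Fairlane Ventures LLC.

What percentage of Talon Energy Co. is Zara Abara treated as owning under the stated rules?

15.8%

By sibling attribution (R3), Zara Abara is treated as also owning Callum Abara's interest in Redpoint Realty LP, giving 75% + 25% = 100%.
By sibling attribution (R3), Zara Abara is treated as also owning Callum Abara's interest in Quarry Partners LP, giving 20% + 55% = 75%.
By sibling attribution (R3), Zara Abara is treated as also owning Callum Abara's interest in Pinebrook Trust, giving 55% + 40% = 95%.
Chain via Redpoint Realty LP → Beacon Services GmbH (R2): 100% × 30% × 10% = 3% of Talon Energy Co.
Chain via Quarry Partners LP → Fairlane Ventures LLC (R2): 75% × 20% × 60% = 9% of Talon Energy Co.
Chain via Pinebrook Trust → Brightpath Capital LLC (R2): 95% × 20% × 20% = 3.8% of Talon Energy Co.
Aggregating (R1): 3% + 9% + 3.8% = 15.8%.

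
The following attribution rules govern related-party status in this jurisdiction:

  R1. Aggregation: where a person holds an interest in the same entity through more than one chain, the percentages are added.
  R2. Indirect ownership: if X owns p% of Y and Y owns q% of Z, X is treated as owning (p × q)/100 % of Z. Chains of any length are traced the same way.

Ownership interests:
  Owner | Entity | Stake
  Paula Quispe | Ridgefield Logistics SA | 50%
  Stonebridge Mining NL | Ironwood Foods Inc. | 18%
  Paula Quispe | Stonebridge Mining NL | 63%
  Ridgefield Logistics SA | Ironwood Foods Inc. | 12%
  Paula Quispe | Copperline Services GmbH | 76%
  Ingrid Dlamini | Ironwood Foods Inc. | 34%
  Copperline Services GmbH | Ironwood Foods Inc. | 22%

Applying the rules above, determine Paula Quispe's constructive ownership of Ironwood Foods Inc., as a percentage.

Chain via Stonebridge Mining NL (R2): 63% × 18% = 11.34% of Ironwood Foods Inc.
Chain via Copperline Services GmbH (R2): 76% × 22% = 16.72% of Ironwood Foods Inc.
Chain via Ridgefield Logistics SA (R2): 50% × 12% = 6% of Ironwood Foods Inc.
Aggregating (R1): 11.34% + 16.72% + 6% = 34.06%.

34.06%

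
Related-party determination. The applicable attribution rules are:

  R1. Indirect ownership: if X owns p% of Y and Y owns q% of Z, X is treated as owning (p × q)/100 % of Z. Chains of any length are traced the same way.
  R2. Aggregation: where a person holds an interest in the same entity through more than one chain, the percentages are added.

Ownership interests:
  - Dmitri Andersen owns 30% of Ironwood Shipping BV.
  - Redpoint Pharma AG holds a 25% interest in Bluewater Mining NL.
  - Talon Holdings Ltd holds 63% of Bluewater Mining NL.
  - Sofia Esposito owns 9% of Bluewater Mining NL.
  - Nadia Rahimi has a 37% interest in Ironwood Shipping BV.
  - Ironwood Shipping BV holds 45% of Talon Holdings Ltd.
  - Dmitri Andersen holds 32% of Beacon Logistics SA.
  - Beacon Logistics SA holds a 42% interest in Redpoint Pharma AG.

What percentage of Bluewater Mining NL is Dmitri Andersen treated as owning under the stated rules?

11.865%

Chain via Ironwood Shipping BV → Talon Holdings Ltd (R1): 30% × 45% × 63% = 8.505% of Bluewater Mining NL.
Chain via Beacon Logistics SA → Redpoint Pharma AG (R1): 32% × 42% × 25% = 3.36% of Bluewater Mining NL.
Aggregating (R2): 8.505% + 3.36% = 11.865%.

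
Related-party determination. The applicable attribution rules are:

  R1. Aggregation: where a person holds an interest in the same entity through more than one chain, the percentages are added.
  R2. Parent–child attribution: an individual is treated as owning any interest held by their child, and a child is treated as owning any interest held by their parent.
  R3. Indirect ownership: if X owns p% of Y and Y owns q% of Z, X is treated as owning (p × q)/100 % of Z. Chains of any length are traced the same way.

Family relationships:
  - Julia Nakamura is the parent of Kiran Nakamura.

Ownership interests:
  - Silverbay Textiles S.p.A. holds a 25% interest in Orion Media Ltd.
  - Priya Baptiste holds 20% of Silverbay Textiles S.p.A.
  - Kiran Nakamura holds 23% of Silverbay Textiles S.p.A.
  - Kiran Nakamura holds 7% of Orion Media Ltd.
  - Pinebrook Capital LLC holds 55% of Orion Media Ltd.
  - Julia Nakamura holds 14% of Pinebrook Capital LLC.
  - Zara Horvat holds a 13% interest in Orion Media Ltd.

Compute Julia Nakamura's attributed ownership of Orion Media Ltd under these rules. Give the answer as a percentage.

By parent–child attribution (R2), Julia Nakamura is treated as owning Kiran Nakamura's 23% interest in Silverbay Textiles S.p.A.
By parent–child attribution (R2), Julia Nakamura is treated as owning Kiran Nakamura's 7% interest in Orion Media Ltd.
Chain via Pinebrook Capital LLC (R3): 14% × 55% = 7.7% of Orion Media Ltd.
Chain via Silverbay Textiles S.p.A. (R3): 23% × 25% = 5.75% of Orion Media Ltd.
Direct interest in Orion Media Ltd: 7%.
Aggregating (R1): 7.7% + 5.75% + 7% = 20.45%.

20.45%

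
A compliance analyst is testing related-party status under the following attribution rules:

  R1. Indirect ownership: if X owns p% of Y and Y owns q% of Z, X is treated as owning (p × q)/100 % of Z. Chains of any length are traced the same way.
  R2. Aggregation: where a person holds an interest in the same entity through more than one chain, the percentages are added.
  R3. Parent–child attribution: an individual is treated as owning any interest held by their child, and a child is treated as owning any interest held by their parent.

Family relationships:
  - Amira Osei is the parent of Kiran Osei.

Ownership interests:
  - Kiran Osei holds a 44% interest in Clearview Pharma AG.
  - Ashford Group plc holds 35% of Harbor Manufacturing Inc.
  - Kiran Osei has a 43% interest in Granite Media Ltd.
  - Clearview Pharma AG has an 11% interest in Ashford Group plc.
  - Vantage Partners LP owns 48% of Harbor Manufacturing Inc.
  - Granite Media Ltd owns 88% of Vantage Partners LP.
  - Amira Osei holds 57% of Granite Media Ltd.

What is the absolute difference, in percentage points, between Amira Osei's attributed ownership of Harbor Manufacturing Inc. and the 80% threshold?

36.066

By parent–child attribution (R3), Amira Osei is treated as also owning Kiran Osei's interest in Granite Media Ltd, giving 57% + 43% = 100%.
By parent–child attribution (R3), Amira Osei is treated as owning Kiran Osei's 44% interest in Clearview Pharma AG.
Chain via Granite Media Ltd → Vantage Partners LP (R1): 100% × 88% × 48% = 42.24% of Harbor Manufacturing Inc.
Chain via Clearview Pharma AG → Ashford Group plc (R1): 44% × 11% × 35% = 1.694% of Harbor Manufacturing Inc.
Aggregating (R2): 42.24% + 1.694% = 43.934%.
43.934% falls short of the 80% threshold by 36.066 percentage points.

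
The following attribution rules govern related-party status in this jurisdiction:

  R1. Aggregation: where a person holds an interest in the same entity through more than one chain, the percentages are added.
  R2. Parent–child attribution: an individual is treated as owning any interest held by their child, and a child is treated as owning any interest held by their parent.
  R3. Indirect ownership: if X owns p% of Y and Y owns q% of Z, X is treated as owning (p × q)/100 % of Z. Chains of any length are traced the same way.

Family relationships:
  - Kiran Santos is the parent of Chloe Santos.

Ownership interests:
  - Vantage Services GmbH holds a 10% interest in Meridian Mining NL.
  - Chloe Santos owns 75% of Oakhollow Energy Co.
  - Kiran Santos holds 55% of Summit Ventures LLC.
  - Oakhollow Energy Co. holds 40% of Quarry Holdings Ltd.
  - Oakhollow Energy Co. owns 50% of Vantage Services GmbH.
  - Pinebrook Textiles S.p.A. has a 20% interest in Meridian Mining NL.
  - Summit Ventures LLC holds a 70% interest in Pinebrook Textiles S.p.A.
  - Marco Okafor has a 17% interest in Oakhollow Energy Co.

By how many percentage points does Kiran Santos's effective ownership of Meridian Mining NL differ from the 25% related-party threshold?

13.55

By parent–child attribution (R2), Kiran Santos is treated as owning Chloe Santos's 75% interest in Oakhollow Energy Co.
Chain via Summit Ventures LLC → Pinebrook Textiles S.p.A. (R3): 55% × 70% × 20% = 7.7% of Meridian Mining NL.
Chain via Oakhollow Energy Co. → Vantage Services GmbH (R3): 75% × 50% × 10% = 3.75% of Meridian Mining NL.
Aggregating (R1): 7.7% + 3.75% = 11.45%.
11.45% falls short of the 25% threshold by 13.55 percentage points.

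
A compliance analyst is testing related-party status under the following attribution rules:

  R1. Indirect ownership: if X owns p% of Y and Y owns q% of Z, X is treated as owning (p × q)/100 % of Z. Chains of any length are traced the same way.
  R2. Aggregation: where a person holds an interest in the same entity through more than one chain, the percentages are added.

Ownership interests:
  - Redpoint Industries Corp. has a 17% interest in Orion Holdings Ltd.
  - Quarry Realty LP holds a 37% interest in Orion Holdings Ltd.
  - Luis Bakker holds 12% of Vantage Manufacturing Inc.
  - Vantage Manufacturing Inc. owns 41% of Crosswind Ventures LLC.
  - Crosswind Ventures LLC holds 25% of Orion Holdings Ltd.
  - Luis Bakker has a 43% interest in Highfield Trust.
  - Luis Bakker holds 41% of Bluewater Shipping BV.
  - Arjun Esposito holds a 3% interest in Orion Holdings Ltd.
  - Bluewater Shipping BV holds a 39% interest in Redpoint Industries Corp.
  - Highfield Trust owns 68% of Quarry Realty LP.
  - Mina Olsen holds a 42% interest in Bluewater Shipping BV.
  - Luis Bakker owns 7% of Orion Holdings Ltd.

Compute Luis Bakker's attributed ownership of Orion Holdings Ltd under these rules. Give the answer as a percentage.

Chain via Highfield Trust → Quarry Realty LP (R1): 43% × 68% × 37% = 10.8188% of Orion Holdings Ltd.
Chain via Bluewater Shipping BV → Redpoint Industries Corp. (R1): 41% × 39% × 17% = 2.7183% of Orion Holdings Ltd.
Chain via Vantage Manufacturing Inc. → Crosswind Ventures LLC (R1): 12% × 41% × 25% = 1.23% of Orion Holdings Ltd.
Direct interest in Orion Holdings Ltd: 7%.
Aggregating (R2): 10.8188% + 2.7183% + 1.23% + 7% = 21.7671%.

21.7671%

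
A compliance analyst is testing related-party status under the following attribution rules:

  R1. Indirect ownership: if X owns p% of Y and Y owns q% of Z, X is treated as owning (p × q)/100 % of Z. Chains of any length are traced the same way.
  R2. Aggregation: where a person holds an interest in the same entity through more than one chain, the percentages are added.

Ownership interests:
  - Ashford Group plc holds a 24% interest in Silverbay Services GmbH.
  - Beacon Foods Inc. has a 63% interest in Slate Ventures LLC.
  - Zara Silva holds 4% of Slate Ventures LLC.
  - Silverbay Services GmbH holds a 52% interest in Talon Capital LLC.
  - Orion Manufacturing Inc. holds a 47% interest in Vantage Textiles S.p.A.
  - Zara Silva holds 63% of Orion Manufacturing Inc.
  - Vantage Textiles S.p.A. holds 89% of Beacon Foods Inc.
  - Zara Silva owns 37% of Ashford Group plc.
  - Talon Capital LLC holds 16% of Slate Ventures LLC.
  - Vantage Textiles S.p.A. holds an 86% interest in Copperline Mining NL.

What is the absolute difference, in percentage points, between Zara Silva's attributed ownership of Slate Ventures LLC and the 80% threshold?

58.658857

Chain via Orion Manufacturing Inc. → Vantage Textiles S.p.A. → Beacon Foods Inc. (R1): 63% × 47% × 89% × 63% = 16.602327% of Slate Ventures LLC.
Chain via Ashford Group plc → Silverbay Services GmbH → Talon Capital LLC (R1): 37% × 24% × 52% × 16% = 0.738816% of Slate Ventures LLC.
Direct interest in Slate Ventures LLC: 4%.
Aggregating (R2): 16.602327% + 0.738816% + 4% = 21.341143%.
21.341143% falls short of the 80% threshold by 58.658857 percentage points.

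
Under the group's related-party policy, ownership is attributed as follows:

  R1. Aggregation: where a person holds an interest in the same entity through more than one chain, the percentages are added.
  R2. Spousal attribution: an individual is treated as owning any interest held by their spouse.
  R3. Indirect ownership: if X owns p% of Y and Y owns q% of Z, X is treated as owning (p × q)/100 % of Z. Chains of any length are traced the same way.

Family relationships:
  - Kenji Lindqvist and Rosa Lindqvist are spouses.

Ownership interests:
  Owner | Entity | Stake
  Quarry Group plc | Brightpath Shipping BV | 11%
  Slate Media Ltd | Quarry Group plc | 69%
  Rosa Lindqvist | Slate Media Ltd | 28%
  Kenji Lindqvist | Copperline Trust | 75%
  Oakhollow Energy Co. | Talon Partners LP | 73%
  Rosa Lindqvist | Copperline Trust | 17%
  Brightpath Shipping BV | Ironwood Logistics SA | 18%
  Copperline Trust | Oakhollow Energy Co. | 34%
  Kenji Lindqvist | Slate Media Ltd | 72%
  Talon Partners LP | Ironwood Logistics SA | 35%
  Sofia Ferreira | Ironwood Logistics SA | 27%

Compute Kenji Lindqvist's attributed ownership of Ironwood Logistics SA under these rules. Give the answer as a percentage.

By spousal attribution (R2), Kenji Lindqvist is treated as also owning Rosa Lindqvist's interest in Slate Media Ltd, giving 72% + 28% = 100%.
By spousal attribution (R2), Kenji Lindqvist is treated as also owning Rosa Lindqvist's interest in Copperline Trust, giving 75% + 17% = 92%.
Chain via Slate Media Ltd → Quarry Group plc → Brightpath Shipping BV (R3): 100% × 69% × 11% × 18% = 1.3662% of Ironwood Logistics SA.
Chain via Copperline Trust → Oakhollow Energy Co. → Talon Partners LP (R3): 92% × 34% × 73% × 35% = 7.99204% of Ironwood Logistics SA.
Aggregating (R1): 1.3662% + 7.99204% = 9.35824%.

9.35824%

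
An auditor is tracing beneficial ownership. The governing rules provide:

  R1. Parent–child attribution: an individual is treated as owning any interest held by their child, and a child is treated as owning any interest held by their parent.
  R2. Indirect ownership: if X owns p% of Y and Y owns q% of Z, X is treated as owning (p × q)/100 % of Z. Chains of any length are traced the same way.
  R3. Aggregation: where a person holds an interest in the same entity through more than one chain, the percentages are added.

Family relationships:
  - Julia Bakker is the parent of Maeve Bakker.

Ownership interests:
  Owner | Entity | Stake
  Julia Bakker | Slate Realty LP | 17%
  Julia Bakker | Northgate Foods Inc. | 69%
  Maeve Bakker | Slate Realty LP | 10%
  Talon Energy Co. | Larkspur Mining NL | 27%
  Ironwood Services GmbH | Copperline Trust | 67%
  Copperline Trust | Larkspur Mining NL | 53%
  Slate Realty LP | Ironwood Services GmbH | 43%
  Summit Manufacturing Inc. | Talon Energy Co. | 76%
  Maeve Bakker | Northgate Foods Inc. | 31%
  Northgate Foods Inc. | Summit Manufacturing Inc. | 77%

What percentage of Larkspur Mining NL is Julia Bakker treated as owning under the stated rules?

19.923111%

By parent–child attribution (R1), Julia Bakker is treated as also owning Maeve Bakker's interest in Northgate Foods Inc, giving 69% + 31% = 100%.
By parent–child attribution (R1), Julia Bakker is treated as also owning Maeve Bakker's interest in Slate Realty LP, giving 17% + 10% = 27%.
Chain via Northgate Foods Inc. → Summit Manufacturing Inc. → Talon Energy Co. (R2): 100% × 77% × 76% × 27% = 15.8004% of Larkspur Mining NL.
Chain via Slate Realty LP → Ironwood Services GmbH → Copperline Trust (R2): 27% × 43% × 67% × 53% = 4.122711% of Larkspur Mining NL.
Aggregating (R3): 15.8004% + 4.122711% = 19.923111%.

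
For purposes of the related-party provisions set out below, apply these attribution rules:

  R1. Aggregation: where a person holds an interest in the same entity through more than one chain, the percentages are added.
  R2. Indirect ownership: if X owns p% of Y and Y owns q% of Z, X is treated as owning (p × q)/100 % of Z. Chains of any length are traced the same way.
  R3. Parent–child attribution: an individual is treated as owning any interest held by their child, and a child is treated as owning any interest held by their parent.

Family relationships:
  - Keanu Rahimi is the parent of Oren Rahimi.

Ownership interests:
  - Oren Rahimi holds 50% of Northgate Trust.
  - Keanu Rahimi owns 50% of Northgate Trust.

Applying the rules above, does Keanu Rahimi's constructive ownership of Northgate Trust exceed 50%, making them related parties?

Yes

By parent–child attribution (R3), Keanu Rahimi is treated as also owning Oren Rahimi's interest in Northgate Trust, giving 50% + 50% = 100%.
Direct interest in Northgate Trust: 100%.
100% exceeds the 50% threshold, so Keanu is a related party to Northgate Trust.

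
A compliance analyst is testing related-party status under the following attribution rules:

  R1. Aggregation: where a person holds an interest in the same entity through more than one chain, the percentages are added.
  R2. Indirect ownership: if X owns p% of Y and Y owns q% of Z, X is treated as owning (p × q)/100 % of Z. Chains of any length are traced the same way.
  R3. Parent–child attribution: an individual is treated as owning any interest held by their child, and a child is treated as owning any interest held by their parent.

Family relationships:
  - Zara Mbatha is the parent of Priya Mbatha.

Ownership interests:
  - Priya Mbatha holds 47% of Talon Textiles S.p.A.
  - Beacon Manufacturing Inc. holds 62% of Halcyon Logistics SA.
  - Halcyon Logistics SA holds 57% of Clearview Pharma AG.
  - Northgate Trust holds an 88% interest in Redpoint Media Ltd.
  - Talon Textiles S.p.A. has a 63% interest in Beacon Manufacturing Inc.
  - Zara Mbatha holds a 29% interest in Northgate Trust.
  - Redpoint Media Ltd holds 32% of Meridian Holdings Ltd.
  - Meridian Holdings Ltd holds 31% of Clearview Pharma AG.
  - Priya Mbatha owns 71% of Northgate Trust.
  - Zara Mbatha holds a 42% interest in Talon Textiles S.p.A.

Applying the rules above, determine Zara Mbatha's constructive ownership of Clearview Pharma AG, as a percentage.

By parent–child attribution (R3), Zara Mbatha is treated as also owning Priya Mbatha's interest in Talon Textiles S.p.A, giving 42% + 47% = 89%.
By parent–child attribution (R3), Zara Mbatha is treated as also owning Priya Mbatha's interest in Northgate Trust, giving 29% + 71% = 100%.
Chain via Talon Textiles S.p.A. → Beacon Manufacturing Inc. → Halcyon Logistics SA (R2): 89% × 63% × 62% × 57% = 19.815138% of Clearview Pharma AG.
Chain via Northgate Trust → Redpoint Media Ltd → Meridian Holdings Ltd (R2): 100% × 88% × 32% × 31% = 8.7296% of Clearview Pharma AG.
Aggregating (R1): 19.815138% + 8.7296% = 28.544738%.

28.544738%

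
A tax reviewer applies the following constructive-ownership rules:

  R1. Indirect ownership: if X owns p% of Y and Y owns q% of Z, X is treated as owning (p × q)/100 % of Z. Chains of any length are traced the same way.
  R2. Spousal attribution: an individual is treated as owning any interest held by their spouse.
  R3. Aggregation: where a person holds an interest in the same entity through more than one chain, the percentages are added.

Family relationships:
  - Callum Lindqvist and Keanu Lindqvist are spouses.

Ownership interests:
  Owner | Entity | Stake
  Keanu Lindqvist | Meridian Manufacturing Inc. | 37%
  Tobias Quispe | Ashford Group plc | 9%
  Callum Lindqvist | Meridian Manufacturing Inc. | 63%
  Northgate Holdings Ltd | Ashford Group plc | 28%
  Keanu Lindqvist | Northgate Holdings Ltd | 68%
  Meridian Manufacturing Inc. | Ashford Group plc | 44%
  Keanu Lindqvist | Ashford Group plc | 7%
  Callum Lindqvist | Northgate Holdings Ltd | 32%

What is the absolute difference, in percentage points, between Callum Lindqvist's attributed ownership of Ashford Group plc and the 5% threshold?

74

By spousal attribution (R2), Callum Lindqvist is treated as also owning Keanu Lindqvist's interest in Northgate Holdings Ltd, giving 32% + 68% = 100%.
By spousal attribution (R2), Callum Lindqvist is treated as also owning Keanu Lindqvist's interest in Meridian Manufacturing Inc, giving 63% + 37% = 100%.
By spousal attribution (R2), Callum Lindqvist is treated as owning Keanu Lindqvist's 7% interest in Ashford Group plc.
Chain via Northgate Holdings Ltd (R1): 100% × 28% = 28% of Ashford Group plc.
Chain via Meridian Manufacturing Inc. (R1): 100% × 44% = 44% of Ashford Group plc.
Direct interest in Ashford Group plc: 7%.
Aggregating (R3): 28% + 44% + 7% = 79%.
79% exceeds the 5% threshold by 74 percentage points.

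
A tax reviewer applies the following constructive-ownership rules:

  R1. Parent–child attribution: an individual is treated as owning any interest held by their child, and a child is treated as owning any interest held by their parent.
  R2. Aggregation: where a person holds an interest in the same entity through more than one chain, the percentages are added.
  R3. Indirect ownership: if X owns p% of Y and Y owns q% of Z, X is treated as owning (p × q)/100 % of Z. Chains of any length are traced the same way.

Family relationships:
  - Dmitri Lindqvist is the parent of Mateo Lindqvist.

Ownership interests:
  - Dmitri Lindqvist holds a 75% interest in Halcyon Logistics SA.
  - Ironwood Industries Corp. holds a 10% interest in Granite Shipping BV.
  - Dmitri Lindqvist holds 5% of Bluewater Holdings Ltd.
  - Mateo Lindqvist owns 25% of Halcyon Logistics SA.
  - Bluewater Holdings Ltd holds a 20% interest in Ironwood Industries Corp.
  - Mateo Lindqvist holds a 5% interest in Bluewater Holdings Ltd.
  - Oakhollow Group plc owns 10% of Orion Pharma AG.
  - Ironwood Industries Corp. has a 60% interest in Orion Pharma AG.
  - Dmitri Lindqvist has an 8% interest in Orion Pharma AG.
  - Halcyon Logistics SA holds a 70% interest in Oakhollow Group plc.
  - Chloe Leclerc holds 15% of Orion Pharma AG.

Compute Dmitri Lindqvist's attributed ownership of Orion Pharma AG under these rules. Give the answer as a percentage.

By parent–child attribution (R1), Dmitri Lindqvist is treated as also owning Mateo Lindqvist's interest in Bluewater Holdings Ltd, giving 5% + 5% = 10%.
By parent–child attribution (R1), Dmitri Lindqvist is treated as also owning Mateo Lindqvist's interest in Halcyon Logistics SA, giving 75% + 25% = 100%.
Chain via Bluewater Holdings Ltd → Ironwood Industries Corp. (R3): 10% × 20% × 60% = 1.2% of Orion Pharma AG.
Chain via Halcyon Logistics SA → Oakhollow Group plc (R3): 100% × 70% × 10% = 7% of Orion Pharma AG.
Direct interest in Orion Pharma AG: 8%.
Aggregating (R2): 1.2% + 7% + 8% = 16.2%.

16.2%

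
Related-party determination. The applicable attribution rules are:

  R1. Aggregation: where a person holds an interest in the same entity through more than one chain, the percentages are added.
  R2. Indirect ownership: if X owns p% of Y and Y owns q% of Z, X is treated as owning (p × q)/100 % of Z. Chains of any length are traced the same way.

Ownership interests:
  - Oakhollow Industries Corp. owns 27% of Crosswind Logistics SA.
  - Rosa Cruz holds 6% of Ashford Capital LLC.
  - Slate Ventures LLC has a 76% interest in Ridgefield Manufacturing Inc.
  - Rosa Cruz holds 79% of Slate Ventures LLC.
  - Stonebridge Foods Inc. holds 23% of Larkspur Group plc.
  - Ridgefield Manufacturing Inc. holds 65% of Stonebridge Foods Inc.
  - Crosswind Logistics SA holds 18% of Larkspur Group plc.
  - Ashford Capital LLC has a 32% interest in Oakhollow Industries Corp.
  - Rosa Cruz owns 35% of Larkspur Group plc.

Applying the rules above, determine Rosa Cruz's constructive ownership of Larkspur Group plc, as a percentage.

Chain via Slate Ventures LLC → Ridgefield Manufacturing Inc. → Stonebridge Foods Inc. (R2): 79% × 76% × 65% × 23% = 8.97598% of Larkspur Group plc.
Chain via Ashford Capital LLC → Oakhollow Industries Corp. → Crosswind Logistics SA (R2): 6% × 32% × 27% × 18% = 0.093312% of Larkspur Group plc.
Direct interest in Larkspur Group plc: 35%.
Aggregating (R1): 8.97598% + 0.093312% + 35% = 44.069292%.

44.069292%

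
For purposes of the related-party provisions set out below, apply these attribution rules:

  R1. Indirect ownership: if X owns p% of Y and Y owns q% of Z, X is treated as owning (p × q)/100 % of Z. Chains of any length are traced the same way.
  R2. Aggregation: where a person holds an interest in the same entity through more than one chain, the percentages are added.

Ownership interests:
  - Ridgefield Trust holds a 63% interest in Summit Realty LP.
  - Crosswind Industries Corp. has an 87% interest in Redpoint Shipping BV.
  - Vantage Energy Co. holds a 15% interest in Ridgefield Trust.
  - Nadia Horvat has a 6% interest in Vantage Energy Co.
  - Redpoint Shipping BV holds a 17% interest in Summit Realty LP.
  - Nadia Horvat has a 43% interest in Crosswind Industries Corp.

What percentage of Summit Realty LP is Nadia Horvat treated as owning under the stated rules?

6.9267%

Chain via Crosswind Industries Corp. → Redpoint Shipping BV (R1): 43% × 87% × 17% = 6.3597% of Summit Realty LP.
Chain via Vantage Energy Co. → Ridgefield Trust (R1): 6% × 15% × 63% = 0.567% of Summit Realty LP.
Aggregating (R2): 6.3597% + 0.567% = 6.9267%.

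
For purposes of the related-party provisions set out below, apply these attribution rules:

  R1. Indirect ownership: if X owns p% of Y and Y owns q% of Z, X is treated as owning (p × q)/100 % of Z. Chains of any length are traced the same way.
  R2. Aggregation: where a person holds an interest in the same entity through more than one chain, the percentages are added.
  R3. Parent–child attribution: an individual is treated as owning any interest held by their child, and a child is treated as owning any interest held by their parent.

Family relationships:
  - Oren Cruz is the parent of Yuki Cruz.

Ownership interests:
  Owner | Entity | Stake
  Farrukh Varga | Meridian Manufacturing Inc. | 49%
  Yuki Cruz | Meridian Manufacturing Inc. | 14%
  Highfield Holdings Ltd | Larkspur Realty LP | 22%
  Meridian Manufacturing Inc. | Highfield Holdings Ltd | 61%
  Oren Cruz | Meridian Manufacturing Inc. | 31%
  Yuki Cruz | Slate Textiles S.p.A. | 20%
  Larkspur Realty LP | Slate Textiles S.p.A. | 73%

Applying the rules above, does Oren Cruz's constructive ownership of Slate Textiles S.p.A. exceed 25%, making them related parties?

By parent–child attribution (R3), Oren Cruz is treated as also owning Yuki Cruz's interest in Meridian Manufacturing Inc, giving 31% + 14% = 45%.
By parent–child attribution (R3), Oren Cruz is treated as owning Yuki Cruz's 20% interest in Slate Textiles S.p.A.
Chain via Meridian Manufacturing Inc. → Highfield Holdings Ltd → Larkspur Realty LP (R1): 45% × 61% × 22% × 73% = 4.40847% of Slate Textiles S.p.A.
Direct interest in Slate Textiles S.p.A: 20%.
Aggregating (R2): 4.40847% + 20% = 24.40847%.
24.40847% does not exceed the 25% threshold, so Oren is not a related party to Slate Textiles S.p.A.

No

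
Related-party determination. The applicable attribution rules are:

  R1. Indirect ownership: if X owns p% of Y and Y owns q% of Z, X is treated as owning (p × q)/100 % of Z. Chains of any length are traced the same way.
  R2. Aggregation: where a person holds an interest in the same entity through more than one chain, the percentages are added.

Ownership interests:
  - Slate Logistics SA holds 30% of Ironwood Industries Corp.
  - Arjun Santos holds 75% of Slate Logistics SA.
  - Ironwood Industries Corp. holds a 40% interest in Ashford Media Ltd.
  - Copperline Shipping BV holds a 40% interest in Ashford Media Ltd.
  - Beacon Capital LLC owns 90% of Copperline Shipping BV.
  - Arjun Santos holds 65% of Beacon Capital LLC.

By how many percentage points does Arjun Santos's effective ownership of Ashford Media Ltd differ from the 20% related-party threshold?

Chain via Beacon Capital LLC → Copperline Shipping BV (R1): 65% × 90% × 40% = 23.4% of Ashford Media Ltd.
Chain via Slate Logistics SA → Ironwood Industries Corp. (R1): 75% × 30% × 40% = 9% of Ashford Media Ltd.
Aggregating (R2): 23.4% + 9% = 32.4%.
32.4% exceeds the 20% threshold by 12.4 percentage points.

12.4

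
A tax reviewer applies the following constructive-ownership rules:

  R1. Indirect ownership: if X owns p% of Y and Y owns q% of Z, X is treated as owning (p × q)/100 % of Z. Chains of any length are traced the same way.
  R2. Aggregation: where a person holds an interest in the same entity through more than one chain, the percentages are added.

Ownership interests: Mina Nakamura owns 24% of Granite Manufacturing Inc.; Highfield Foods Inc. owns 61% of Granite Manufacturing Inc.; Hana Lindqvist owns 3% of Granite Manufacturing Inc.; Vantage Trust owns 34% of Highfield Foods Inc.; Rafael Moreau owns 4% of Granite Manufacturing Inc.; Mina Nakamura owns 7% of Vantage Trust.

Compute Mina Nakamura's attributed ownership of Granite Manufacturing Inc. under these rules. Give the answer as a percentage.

Chain via Vantage Trust → Highfield Foods Inc. (R1): 7% × 34% × 61% = 1.4518% of Granite Manufacturing Inc.
Direct interest in Granite Manufacturing Inc: 24%.
Aggregating (R2): 1.4518% + 24% = 25.4518%.

25.4518%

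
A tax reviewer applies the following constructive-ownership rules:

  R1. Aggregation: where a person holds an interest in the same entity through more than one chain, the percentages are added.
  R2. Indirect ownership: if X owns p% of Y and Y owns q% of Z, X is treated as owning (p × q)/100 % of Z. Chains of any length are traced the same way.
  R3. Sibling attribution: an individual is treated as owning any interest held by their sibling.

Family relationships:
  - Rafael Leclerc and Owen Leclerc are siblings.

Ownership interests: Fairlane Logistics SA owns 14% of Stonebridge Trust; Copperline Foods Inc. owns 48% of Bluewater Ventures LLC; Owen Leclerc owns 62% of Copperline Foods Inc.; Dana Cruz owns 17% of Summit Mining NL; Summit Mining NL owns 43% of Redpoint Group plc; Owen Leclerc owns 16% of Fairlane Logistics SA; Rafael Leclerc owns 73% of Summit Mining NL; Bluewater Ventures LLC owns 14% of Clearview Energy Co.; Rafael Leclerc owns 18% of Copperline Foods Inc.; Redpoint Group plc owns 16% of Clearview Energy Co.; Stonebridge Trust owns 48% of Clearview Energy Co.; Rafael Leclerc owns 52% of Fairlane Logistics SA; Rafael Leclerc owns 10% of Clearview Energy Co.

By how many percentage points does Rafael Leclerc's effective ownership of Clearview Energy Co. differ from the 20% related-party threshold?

4.968

By sibling attribution (R3), Rafael Leclerc is treated as also owning Owen Leclerc's interest in Fairlane Logistics SA, giving 52% + 16% = 68%.
By sibling attribution (R3), Rafael Leclerc is treated as also owning Owen Leclerc's interest in Copperline Foods Inc, giving 18% + 62% = 80%.
Chain via Fairlane Logistics SA → Stonebridge Trust (R2): 68% × 14% × 48% = 4.5696% of Clearview Energy Co.
Chain via Copperline Foods Inc. → Bluewater Ventures LLC (R2): 80% × 48% × 14% = 5.376% of Clearview Energy Co.
Chain via Summit Mining NL → Redpoint Group plc (R2): 73% × 43% × 16% = 5.0224% of Clearview Energy Co.
Direct interest in Clearview Energy Co: 10%.
Aggregating (R1): 4.5696% + 5.376% + 5.0224% + 10% = 24.968%.
24.968% exceeds the 20% threshold by 4.968 percentage points.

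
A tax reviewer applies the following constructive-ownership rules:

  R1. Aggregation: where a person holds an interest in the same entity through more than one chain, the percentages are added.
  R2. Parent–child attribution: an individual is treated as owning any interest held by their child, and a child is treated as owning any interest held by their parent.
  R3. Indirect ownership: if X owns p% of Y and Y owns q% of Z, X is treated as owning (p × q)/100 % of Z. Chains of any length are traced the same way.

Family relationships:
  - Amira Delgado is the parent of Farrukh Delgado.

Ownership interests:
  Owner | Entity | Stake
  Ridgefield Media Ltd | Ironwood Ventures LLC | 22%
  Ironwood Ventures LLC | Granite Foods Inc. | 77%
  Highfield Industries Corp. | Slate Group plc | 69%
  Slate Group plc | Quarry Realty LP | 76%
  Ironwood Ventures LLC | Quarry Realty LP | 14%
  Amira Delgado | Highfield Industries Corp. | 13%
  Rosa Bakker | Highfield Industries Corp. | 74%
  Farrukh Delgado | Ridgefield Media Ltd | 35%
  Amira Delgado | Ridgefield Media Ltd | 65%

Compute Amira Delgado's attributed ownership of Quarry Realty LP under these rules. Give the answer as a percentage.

By parent–child attribution (R2), Amira Delgado is treated as also owning Farrukh Delgado's interest in Ridgefield Media Ltd, giving 65% + 35% = 100%.
Chain via Highfield Industries Corp. → Slate Group plc (R3): 13% × 69% × 76% = 6.8172% of Quarry Realty LP.
Chain via Ridgefield Media Ltd → Ironwood Ventures LLC (R3): 100% × 22% × 14% = 3.08% of Quarry Realty LP.
Aggregating (R1): 6.8172% + 3.08% = 9.8972%.

9.8972%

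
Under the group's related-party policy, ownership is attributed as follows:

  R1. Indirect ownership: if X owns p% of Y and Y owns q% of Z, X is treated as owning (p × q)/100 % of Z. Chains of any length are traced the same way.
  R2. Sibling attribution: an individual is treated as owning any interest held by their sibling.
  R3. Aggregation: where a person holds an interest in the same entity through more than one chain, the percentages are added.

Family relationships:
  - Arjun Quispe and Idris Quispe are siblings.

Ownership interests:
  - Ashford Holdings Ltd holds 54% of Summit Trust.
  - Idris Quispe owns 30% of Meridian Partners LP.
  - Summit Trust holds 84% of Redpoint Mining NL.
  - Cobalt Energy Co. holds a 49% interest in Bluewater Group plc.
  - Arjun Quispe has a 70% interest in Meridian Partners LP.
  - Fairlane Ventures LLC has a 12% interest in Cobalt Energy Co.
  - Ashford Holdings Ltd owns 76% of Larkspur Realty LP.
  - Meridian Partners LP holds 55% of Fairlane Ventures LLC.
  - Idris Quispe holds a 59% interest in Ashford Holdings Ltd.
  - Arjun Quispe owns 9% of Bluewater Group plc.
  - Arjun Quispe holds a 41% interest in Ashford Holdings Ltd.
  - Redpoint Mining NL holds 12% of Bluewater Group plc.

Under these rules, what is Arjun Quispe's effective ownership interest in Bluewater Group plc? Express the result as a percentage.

17.6772%

By sibling attribution (R2), Arjun Quispe is treated as also owning Idris Quispe's interest in Meridian Partners LP, giving 70% + 30% = 100%.
By sibling attribution (R2), Arjun Quispe is treated as also owning Idris Quispe's interest in Ashford Holdings Ltd, giving 41% + 59% = 100%.
Chain via Meridian Partners LP → Fairlane Ventures LLC → Cobalt Energy Co. (R1): 100% × 55% × 12% × 49% = 3.234% of Bluewater Group plc.
Chain via Ashford Holdings Ltd → Summit Trust → Redpoint Mining NL (R1): 100% × 54% × 84% × 12% = 5.4432% of Bluewater Group plc.
Direct interest in Bluewater Group plc: 9%.
Aggregating (R3): 3.234% + 5.4432% + 9% = 17.6772%.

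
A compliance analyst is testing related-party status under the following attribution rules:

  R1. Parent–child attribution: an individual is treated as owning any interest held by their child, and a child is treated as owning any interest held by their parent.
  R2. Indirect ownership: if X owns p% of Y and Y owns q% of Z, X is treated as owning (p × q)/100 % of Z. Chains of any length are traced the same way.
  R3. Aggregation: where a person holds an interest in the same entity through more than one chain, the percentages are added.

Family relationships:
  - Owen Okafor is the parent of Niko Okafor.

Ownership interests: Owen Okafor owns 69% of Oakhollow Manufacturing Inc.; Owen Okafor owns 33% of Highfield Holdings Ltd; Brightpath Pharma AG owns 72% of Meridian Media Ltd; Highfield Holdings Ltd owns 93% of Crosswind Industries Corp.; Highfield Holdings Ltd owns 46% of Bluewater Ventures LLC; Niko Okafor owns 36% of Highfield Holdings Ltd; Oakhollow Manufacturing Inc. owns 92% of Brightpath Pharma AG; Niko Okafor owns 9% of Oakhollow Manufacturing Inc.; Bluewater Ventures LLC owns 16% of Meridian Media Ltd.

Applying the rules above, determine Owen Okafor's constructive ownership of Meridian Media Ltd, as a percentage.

By parent–child attribution (R1), Owen Okafor is treated as also owning Niko Okafor's interest in Oakhollow Manufacturing Inc, giving 69% + 9% = 78%.
By parent–child attribution (R1), Owen Okafor is treated as also owning Niko Okafor's interest in Highfield Holdings Ltd, giving 33% + 36% = 69%.
Chain via Oakhollow Manufacturing Inc. → Brightpath Pharma AG (R2): 78% × 92% × 72% = 51.6672% of Meridian Media Ltd.
Chain via Highfield Holdings Ltd → Bluewater Ventures LLC (R2): 69% × 46% × 16% = 5.0784% of Meridian Media Ltd.
Aggregating (R3): 51.6672% + 5.0784% = 56.7456%.

56.7456%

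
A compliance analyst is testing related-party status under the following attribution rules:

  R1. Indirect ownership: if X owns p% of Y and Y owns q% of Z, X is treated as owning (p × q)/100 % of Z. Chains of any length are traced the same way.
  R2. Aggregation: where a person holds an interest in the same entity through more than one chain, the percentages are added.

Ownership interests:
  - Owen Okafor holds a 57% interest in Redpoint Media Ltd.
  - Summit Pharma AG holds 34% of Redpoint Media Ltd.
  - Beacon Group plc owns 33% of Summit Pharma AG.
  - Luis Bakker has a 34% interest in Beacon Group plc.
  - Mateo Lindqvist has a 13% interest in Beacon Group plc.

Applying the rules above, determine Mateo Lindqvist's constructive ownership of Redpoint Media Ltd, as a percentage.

Chain via Beacon Group plc → Summit Pharma AG (R1): 13% × 33% × 34% = 1.4586% of Redpoint Media Ltd.

1.4586%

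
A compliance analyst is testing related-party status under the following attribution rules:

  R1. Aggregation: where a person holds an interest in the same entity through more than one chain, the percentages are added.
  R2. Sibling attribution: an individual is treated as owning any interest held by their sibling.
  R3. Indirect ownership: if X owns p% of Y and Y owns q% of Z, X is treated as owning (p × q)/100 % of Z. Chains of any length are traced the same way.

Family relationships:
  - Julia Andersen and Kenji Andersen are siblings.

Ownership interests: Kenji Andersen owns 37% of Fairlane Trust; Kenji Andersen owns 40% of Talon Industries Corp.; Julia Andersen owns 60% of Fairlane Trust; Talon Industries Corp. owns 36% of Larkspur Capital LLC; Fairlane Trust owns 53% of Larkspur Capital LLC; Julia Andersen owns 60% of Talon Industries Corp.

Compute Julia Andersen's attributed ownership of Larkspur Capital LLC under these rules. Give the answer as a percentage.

87.41%

By sibling attribution (R2), Julia Andersen is treated as also owning Kenji Andersen's interest in Talon Industries Corp, giving 60% + 40% = 100%.
By sibling attribution (R2), Julia Andersen is treated as also owning Kenji Andersen's interest in Fairlane Trust, giving 60% + 37% = 97%.
Chain via Talon Industries Corp. (R3): 100% × 36% = 36% of Larkspur Capital LLC.
Chain via Fairlane Trust (R3): 97% × 53% = 51.41% of Larkspur Capital LLC.
Aggregating (R1): 36% + 51.41% = 87.41%.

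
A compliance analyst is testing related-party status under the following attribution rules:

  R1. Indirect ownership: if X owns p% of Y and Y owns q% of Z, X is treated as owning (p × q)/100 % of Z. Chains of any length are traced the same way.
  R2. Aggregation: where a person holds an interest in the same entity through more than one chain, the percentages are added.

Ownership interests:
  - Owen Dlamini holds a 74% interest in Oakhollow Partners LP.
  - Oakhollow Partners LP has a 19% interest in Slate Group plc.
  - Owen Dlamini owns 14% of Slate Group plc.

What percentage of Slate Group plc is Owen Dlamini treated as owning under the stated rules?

Chain via Oakhollow Partners LP (R1): 74% × 19% = 14.06% of Slate Group plc.
Direct interest in Slate Group plc: 14%.
Aggregating (R2): 14.06% + 14% = 28.06%.

28.06%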